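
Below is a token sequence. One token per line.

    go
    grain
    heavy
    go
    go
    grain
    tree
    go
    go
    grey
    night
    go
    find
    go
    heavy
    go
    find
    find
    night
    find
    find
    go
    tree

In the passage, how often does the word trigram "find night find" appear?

1

Scanning the 21 overlapping trigram windows for "find night find":
  position 18–20: find night find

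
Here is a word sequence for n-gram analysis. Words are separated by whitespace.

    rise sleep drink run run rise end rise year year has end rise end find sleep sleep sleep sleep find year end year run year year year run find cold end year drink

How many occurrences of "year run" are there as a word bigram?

Scanning the 32 overlapping bigram windows for "year run":
  position 23–24: year run
  position 27–28: year run

2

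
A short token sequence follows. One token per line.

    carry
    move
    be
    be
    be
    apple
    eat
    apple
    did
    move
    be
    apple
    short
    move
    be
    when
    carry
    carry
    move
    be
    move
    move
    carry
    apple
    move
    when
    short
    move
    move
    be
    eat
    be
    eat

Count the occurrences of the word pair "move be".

5

Scanning the 32 overlapping bigram windows for "move be":
  position 2–3: move be
  position 10–11: move be
  position 14–15: move be
  position 19–20: move be
  position 29–30: move be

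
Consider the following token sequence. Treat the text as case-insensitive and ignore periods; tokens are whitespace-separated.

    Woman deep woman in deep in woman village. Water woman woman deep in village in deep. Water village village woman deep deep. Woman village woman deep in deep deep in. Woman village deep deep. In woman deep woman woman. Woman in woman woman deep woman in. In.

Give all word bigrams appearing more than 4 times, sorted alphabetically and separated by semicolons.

deep in; woman deep

Bigram counts meeting the condition (more than 4 times):
  deep in: 5
  woman deep: 6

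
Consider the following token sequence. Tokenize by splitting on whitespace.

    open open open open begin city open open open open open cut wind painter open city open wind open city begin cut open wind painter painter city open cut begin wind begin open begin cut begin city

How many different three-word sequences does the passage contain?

31

37 tokens → 35 trigram windows in total.
Repeated trigrams (each contributes count−1 duplicates):
  open open open: 5
4 duplicate windows → 35 − 4 = 31 distinct.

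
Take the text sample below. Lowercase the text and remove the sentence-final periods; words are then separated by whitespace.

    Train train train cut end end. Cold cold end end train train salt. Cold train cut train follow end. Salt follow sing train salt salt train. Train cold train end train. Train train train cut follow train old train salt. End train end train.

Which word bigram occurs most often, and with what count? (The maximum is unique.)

Bigram frequencies (highest first):
  train train: 7
  end train: 4
  train cut: 3
  train salt: 3
  end end: 2
  cold train: 2
  … (21 more, each ≤ 2)

"train train", 7 times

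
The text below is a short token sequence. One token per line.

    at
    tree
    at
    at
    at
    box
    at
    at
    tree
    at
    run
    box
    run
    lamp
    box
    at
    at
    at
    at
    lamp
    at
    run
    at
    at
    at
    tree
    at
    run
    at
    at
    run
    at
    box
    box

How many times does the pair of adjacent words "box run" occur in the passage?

Scanning the 33 overlapping bigram windows for "box run":
  position 12–13: box run

1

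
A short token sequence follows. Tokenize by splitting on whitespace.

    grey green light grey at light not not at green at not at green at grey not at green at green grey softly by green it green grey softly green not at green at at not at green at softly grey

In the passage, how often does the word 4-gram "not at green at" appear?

5

Scanning the 38 overlapping 4-gram windows for "not at green at":
  position 8–11: not at green at
  position 12–15: not at green at
  position 17–20: not at green at
  position 31–34: not at green at
  position 36–39: not at green at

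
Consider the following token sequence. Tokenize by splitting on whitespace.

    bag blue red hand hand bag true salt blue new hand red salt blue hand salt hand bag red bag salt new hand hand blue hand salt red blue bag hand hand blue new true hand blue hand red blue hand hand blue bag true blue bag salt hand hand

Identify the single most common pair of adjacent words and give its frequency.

Bigram frequencies (highest first):
  hand hand: 5
  blue hand: 4
  hand blue: 4
  blue bag: 3
  hand bag: 2
  bag true: 2
  … (21 more, each ≤ 2)

"hand hand", 5 times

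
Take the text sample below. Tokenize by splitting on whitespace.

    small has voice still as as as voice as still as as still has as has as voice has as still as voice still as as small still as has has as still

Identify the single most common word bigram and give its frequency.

"still as", 5 times

Bigram frequencies (highest first):
  still as: 5
  as as: 4
  as still: 4
  has as: 4
  as voice: 3
  voice still: 2
  … (9 more, each ≤ 2)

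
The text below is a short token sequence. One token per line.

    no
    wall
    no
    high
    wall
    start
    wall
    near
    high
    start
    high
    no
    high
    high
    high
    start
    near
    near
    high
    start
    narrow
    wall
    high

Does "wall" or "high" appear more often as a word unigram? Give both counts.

"wall": 4 occurrences
"high": 8 occurrences

"high" (8 vs 4)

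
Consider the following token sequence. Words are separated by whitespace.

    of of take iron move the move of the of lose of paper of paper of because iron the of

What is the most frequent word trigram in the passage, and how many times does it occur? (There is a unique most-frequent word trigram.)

Trigram frequencies (highest first):
  of paper of: 2
  of of take: 1
  of take iron: 1
  take iron move: 1
  iron move the: 1
  move the move: 1
  … (11 more, each ≤ 1)

"of paper of", 2 times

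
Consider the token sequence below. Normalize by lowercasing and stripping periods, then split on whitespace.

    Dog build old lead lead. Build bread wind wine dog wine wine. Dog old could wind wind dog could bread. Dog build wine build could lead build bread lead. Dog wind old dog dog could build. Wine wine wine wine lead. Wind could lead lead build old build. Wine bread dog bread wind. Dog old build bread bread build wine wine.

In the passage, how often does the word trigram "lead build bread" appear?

Scanning the 59 overlapping trigram windows for "lead build bread":
  position 5–7: lead build bread
  position 26–28: lead build bread

2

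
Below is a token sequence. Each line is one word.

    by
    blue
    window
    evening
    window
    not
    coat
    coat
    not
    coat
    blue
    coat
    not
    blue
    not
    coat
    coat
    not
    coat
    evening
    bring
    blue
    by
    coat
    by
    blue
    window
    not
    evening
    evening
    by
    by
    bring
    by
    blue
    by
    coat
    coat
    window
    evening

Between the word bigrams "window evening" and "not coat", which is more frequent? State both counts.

"window evening": 2 occurrences
"not coat": 4 occurrences

"not coat" (4 vs 2)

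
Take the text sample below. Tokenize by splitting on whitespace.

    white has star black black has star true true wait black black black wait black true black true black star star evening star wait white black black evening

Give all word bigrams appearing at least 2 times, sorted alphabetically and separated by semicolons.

Bigram counts meeting the condition (at least 2 times):
  black black: 4
  black true: 2
  has star: 2
  true black: 2
  wait black: 2

black black; black true; has star; true black; wait black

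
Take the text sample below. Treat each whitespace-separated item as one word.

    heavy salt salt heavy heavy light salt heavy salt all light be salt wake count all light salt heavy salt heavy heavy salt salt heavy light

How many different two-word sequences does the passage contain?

13

26 tokens → 25 bigram windows in total.
Repeated bigrams (each contributes count−1 duplicates):
  salt heavy: 5
  heavy salt: 4
  all light: 2
  heavy heavy: 2
  heavy light: 2
  light salt: 2
  salt salt: 2
12 duplicate windows → 25 − 12 = 13 distinct.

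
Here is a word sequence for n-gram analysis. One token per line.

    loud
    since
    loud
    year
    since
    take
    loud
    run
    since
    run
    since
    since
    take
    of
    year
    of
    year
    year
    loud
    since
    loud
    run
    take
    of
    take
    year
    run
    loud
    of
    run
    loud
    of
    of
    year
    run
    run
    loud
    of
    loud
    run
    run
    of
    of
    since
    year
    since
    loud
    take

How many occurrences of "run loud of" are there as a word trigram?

3

Scanning the 46 overlapping trigram windows for "run loud of":
  position 27–29: run loud of
  position 30–32: run loud of
  position 36–38: run loud of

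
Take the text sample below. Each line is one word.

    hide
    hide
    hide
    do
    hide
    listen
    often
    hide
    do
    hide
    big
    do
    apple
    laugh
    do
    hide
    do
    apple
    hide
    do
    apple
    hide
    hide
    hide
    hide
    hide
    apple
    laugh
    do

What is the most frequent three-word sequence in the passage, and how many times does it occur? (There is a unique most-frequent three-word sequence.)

Trigram frequencies (highest first):
  hide hide hide: 4
  hide do hide: 2
  apple laugh do: 2
  hide do apple: 2
  do apple hide: 2
  hide hide do: 1
  … (14 more, each ≤ 1)

"hide hide hide", 4 times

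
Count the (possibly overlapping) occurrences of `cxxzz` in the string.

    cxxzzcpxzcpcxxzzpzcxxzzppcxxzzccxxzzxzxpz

5

Sliding a length-5 window over the 41 characters (37 positions):
  position 1–5: cxxzz
  position 12–16: cxxzz
  position 19–23: cxxzz
  position 26–30: cxxzz
  position 32–36: cxxzz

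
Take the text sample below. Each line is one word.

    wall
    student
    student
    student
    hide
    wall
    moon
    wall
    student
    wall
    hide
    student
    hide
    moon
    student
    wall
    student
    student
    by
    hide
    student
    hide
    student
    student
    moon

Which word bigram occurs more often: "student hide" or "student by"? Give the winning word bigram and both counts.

"student hide": 3 occurrences
"student by": 1 occurrence

"student hide" (3 vs 1)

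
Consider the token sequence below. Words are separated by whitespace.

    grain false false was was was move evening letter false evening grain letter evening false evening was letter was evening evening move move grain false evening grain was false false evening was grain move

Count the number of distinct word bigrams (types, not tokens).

25

34 tokens → 33 bigram windows in total.
Repeated bigrams (each contributes count−1 duplicates):
  false evening: 4
  evening grain: 2
  evening was: 2
  false false: 2
  grain false: 2
  was was: 2
8 duplicate windows → 33 − 8 = 25 distinct.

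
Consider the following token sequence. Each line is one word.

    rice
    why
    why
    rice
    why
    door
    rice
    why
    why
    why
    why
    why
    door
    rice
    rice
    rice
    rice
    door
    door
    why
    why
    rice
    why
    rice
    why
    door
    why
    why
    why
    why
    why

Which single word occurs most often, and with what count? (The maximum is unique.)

"why", 17 times

Unigram frequencies (highest first):
  why: 17
  rice: 9
  door: 5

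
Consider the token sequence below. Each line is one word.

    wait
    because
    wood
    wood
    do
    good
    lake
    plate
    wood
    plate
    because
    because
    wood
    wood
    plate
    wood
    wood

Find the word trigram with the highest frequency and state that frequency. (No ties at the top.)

"because wood wood", 2 times

Trigram frequencies (highest first):
  because wood wood: 2
  wait because wood: 1
  wood wood do: 1
  wood do good: 1
  do good lake: 1
  good lake plate: 1
  … (8 more, each ≤ 1)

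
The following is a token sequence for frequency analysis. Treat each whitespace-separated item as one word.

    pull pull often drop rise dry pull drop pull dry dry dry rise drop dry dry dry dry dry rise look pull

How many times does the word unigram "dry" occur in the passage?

Scanning the 22 tokens for "dry":
  position 6: dry
  position 10: dry
  position 11: dry
  position 12: dry
  position 15: dry
  position 16: dry
  position 17: dry
  position 18: dry
  position 19: dry

9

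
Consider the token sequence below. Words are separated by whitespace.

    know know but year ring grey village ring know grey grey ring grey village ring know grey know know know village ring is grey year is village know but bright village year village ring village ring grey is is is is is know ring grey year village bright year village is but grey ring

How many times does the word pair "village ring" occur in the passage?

Scanning the 53 overlapping bigram windows for "village ring":
  position 7–8: village ring
  position 14–15: village ring
  position 21–22: village ring
  position 33–34: village ring
  position 35–36: village ring

5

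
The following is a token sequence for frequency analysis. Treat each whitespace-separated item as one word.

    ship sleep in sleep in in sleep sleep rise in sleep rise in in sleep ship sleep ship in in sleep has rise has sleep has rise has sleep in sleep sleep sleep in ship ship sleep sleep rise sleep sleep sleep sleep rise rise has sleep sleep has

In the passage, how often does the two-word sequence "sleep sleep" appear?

8

Scanning the 48 overlapping bigram windows for "sleep sleep":
  position 7–8: sleep sleep
  position 31–32: sleep sleep
  position 32–33: sleep sleep
  position 37–38: sleep sleep
  position 40–41: sleep sleep
  position 41–42: sleep sleep
  position 42–43: sleep sleep
  position 47–48: sleep sleep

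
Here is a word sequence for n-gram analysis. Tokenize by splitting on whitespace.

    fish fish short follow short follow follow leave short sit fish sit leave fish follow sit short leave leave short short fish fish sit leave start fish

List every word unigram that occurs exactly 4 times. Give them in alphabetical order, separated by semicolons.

Unigram counts meeting the condition (exactly 4 times):
  follow: 4
  sit: 4

follow; sit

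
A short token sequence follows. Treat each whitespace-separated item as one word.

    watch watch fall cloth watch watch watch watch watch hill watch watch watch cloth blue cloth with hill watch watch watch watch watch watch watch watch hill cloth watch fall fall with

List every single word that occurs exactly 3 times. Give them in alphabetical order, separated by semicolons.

fall; hill

Unigram counts meeting the condition (exactly 3 times):
  fall: 3
  hill: 3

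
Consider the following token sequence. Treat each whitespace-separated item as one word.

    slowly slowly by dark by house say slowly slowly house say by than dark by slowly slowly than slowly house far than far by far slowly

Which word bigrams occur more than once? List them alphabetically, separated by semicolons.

dark by; house say; slowly house; slowly slowly

Bigram counts meeting the condition (more than once):
  dark by: 2
  house say: 2
  slowly house: 2
  slowly slowly: 3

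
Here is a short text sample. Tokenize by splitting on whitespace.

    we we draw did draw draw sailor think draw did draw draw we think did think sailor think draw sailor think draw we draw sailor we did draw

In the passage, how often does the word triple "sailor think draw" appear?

3

Scanning the 26 overlapping trigram windows for "sailor think draw":
  position 7–9: sailor think draw
  position 17–19: sailor think draw
  position 20–22: sailor think draw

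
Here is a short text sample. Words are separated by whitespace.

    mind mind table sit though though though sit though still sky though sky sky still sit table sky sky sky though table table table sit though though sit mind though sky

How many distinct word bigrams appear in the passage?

19

31 tokens → 30 bigram windows in total.
Repeated bigrams (each contributes count−1 duplicates):
  sit though: 3
  sky sky: 3
  though though: 3
  sky though: 2
  table sit: 2
  table table: 2
  though sit: 2
  though sky: 2
11 duplicate windows → 30 − 11 = 19 distinct.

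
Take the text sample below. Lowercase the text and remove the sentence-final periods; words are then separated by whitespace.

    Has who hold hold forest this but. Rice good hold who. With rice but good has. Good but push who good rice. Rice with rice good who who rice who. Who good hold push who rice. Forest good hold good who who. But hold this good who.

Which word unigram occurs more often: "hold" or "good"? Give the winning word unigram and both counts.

"hold": 6 occurrences
"good": 9 occurrences

"good" (9 vs 6)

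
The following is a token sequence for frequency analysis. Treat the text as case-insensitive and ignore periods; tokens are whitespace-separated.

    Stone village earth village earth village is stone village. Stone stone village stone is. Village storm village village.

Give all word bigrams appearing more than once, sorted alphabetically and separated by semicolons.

earth village; stone village; village earth; village stone

Bigram counts meeting the condition (more than once):
  earth village: 2
  stone village: 3
  village earth: 2
  village stone: 2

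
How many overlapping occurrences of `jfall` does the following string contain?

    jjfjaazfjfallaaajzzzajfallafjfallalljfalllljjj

Sliding a length-5 window over the 46 characters (42 positions):
  position 9–13: jfall
  position 22–26: jfall
  position 29–33: jfall
  position 37–41: jfall

4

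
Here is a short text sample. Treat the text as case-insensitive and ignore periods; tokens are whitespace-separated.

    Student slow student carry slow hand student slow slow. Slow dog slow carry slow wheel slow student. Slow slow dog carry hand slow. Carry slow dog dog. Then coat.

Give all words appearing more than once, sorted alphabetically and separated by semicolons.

Unigram counts meeting the condition (more than once):
  carry: 4
  dog: 4
  hand: 2
  slow: 12
  student: 4

carry; dog; hand; slow; student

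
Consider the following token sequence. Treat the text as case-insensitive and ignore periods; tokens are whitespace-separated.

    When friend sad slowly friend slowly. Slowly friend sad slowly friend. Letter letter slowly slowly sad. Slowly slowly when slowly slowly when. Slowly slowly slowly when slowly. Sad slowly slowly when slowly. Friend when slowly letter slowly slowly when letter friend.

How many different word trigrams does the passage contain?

26

41 tokens → 39 trigram windows in total.
Repeated trigrams (each contributes count−1 duplicates):
  slowly slowly when: 5
  slowly when slowly: 4
  friend sad slowly: 2
  letter slowly slowly: 2
  sad slowly friend: 2
  sad slowly slowly: 2
  slowly sad slowly: 2
  when slowly slowly: 2
13 duplicate windows → 39 − 13 = 26 distinct.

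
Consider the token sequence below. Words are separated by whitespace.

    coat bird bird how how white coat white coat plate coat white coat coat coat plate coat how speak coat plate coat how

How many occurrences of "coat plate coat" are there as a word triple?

Scanning the 21 overlapping trigram windows for "coat plate coat":
  position 9–11: coat plate coat
  position 15–17: coat plate coat
  position 20–22: coat plate coat

3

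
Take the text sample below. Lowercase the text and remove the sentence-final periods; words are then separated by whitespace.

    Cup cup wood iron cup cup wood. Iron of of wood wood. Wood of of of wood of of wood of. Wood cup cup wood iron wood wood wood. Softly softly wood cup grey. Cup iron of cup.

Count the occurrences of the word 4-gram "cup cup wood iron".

3

Scanning the 35 overlapping 4-gram windows for "cup cup wood iron":
  position 1–4: cup cup wood iron
  position 5–8: cup cup wood iron
  position 23–26: cup cup wood iron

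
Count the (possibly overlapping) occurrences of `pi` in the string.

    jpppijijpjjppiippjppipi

4

Sliding a length-2 window over the 23 characters (22 positions):
  position 4–5: pi
  position 13–14: pi
  position 20–21: pi
  position 22–23: pi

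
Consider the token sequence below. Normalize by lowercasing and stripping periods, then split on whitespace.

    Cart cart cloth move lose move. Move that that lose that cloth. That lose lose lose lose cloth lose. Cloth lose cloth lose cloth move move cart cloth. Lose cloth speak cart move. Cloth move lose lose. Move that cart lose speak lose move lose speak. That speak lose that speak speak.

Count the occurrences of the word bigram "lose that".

Scanning the 51 overlapping bigram windows for "lose that":
  position 10–11: lose that
  position 49–50: lose that

2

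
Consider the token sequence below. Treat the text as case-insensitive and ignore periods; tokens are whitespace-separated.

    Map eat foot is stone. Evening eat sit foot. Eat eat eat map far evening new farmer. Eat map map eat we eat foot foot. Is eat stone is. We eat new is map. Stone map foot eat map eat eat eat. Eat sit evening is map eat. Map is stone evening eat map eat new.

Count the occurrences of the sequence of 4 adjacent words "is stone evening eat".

Scanning the 53 overlapping 4-gram windows for "is stone evening eat":
  position 4–7: is stone evening eat
  position 50–53: is stone evening eat

2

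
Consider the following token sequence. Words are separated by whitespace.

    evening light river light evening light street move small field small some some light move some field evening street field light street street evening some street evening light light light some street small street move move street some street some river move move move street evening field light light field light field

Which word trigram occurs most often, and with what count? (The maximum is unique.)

Trigram frequencies (highest first):
  move move street: 2
  evening light river: 1
  light river light: 1
  river light evening: 1
  light evening light: 1
  evening light street: 1
  … (43 more, each ≤ 1)

"move move street", 2 times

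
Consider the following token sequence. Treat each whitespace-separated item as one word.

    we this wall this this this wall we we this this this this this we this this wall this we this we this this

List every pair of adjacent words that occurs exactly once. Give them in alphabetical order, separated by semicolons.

wall we; we we

Bigram counts meeting the condition (exactly once):
  wall we: 1
  we we: 1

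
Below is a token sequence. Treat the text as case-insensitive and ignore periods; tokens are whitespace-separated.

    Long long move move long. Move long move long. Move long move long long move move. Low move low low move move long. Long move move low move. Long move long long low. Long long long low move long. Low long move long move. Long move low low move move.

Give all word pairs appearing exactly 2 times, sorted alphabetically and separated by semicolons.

Bigram counts meeting the condition (exactly 2 times):
  low long: 2
  low low: 2

low long; low low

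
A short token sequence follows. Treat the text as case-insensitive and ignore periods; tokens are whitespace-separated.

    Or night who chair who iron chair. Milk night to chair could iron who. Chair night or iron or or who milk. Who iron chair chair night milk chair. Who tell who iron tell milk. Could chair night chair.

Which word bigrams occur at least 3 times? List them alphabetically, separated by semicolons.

chair night; who iron

Bigram counts meeting the condition (at least 3 times):
  chair night: 3
  who iron: 3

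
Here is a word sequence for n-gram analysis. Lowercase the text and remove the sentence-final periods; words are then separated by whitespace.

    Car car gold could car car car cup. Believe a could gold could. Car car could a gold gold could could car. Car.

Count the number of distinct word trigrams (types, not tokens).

23 tokens → 21 trigram windows in total.
Repeated trigrams (each contributes count−1 duplicates):
  could car car: 3
  gold could car: 2
3 duplicate windows → 21 − 3 = 18 distinct.

18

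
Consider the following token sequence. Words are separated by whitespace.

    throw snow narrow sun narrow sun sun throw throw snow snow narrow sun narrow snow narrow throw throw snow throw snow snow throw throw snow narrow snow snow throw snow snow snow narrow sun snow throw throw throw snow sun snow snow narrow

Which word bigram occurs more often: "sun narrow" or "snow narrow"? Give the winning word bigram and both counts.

"sun narrow": 2 occurrences
"snow narrow": 6 occurrences

"snow narrow" (6 vs 2)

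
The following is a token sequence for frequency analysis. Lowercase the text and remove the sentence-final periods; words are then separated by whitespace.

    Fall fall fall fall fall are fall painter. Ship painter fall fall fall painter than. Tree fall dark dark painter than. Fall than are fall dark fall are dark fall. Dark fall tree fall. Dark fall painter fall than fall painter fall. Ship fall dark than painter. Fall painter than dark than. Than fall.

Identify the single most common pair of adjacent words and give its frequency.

Bigram frequencies (highest first):
  fall fall: 6
  fall painter: 5
  fall dark: 5
  painter fall: 4
  dark fall: 4
  painter than: 3
  … (19 more, each ≤ 3)

"fall fall", 6 times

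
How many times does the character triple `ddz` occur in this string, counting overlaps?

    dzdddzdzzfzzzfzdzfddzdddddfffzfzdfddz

3

Sliding a length-3 window over the 37 characters (35 positions):
  position 4–6: ddz
  position 19–21: ddz
  position 35–37: ddz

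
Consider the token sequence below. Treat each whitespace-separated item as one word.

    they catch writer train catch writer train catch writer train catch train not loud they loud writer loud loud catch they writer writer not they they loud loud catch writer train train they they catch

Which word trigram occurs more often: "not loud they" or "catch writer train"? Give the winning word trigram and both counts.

"not loud they": 1 occurrence
"catch writer train": 4 occurrences

"catch writer train" (4 vs 1)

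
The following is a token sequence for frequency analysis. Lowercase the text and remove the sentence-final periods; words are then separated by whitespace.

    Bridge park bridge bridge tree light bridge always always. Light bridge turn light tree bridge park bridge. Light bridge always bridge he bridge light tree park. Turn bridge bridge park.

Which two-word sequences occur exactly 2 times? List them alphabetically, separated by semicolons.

bridge always; bridge bridge; bridge light; light tree; park bridge

Bigram counts meeting the condition (exactly 2 times):
  bridge always: 2
  bridge bridge: 2
  bridge light: 2
  light tree: 2
  park bridge: 2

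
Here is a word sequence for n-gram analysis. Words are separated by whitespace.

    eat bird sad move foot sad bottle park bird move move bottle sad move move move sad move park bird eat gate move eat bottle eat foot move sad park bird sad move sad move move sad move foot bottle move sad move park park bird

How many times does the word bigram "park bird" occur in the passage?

4

Scanning the 45 overlapping bigram windows for "park bird":
  position 8–9: park bird
  position 19–20: park bird
  position 30–31: park bird
  position 45–46: park bird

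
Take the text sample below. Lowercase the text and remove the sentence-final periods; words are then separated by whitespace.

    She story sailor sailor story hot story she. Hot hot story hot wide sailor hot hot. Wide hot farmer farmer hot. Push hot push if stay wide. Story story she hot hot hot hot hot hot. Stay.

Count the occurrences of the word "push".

Scanning the 37 tokens for "push":
  position 22: push
  position 24: push

2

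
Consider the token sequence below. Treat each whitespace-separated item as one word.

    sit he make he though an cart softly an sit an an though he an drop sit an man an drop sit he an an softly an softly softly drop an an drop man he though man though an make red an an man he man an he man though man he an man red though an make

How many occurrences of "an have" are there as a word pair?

Scanning the 57 overlapping bigram windows for "an have":
  (none found)

0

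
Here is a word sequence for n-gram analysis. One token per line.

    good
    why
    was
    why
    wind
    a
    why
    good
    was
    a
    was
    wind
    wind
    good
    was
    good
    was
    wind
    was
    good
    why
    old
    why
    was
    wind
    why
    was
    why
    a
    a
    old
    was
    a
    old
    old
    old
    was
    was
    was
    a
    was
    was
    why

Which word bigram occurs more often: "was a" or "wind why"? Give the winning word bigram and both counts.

"was a": 3 occurrences
"wind why": 1 occurrence

"was a" (3 vs 1)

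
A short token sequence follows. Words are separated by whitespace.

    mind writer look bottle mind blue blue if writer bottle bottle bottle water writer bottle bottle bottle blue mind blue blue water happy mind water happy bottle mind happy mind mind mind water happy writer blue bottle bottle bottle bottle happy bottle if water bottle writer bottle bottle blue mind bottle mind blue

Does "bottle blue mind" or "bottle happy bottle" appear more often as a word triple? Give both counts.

"bottle blue mind": 2 occurrences
"bottle happy bottle": 1 occurrence

"bottle blue mind" (2 vs 1)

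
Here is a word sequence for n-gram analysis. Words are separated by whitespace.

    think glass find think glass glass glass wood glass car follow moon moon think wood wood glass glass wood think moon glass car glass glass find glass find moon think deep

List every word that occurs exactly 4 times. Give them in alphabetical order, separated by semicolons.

Unigram counts meeting the condition (exactly 4 times):
  moon: 4
  wood: 4

moon; wood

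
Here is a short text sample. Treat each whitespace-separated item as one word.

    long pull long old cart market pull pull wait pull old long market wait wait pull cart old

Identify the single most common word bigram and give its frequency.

Bigram frequencies (highest first):
  wait pull: 2
  long pull: 1
  pull long: 1
  long old: 1
  old cart: 1
  cart market: 1
  … (10 more, each ≤ 1)

"wait pull", 2 times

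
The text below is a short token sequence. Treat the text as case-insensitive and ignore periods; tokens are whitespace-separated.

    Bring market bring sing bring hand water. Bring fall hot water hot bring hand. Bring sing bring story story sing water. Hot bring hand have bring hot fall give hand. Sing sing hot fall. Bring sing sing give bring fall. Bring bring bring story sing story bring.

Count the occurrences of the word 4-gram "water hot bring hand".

Scanning the 44 overlapping 4-gram windows for "water hot bring hand":
  position 11–14: water hot bring hand
  position 21–24: water hot bring hand

2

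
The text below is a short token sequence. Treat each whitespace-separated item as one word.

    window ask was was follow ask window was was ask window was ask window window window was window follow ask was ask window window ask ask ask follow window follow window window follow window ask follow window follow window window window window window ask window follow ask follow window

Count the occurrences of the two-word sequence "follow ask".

3

Scanning the 48 overlapping bigram windows for "follow ask":
  position 5–6: follow ask
  position 19–20: follow ask
  position 46–47: follow ask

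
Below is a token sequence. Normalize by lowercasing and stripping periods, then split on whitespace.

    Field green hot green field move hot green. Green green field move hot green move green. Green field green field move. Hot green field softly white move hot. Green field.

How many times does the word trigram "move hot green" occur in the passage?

Scanning the 28 overlapping trigram windows for "move hot green":
  position 6–8: move hot green
  position 12–14: move hot green
  position 21–23: move hot green
  position 27–29: move hot green

4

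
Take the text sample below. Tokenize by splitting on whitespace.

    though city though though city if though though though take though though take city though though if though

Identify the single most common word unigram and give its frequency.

Unigram frequencies (highest first):
  though: 11
  city: 3
  if: 2
  take: 2

"though", 11 times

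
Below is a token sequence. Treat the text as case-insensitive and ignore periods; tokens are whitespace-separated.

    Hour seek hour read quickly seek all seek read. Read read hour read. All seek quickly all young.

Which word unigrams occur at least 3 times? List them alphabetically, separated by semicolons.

all; hour; read; seek

Unigram counts meeting the condition (at least 3 times):
  all: 3
  hour: 3
  read: 5
  seek: 4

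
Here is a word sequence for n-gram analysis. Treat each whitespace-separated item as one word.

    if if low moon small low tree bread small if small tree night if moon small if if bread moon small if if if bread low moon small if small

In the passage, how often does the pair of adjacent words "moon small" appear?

4

Scanning the 29 overlapping bigram windows for "moon small":
  position 4–5: moon small
  position 15–16: moon small
  position 20–21: moon small
  position 27–28: moon small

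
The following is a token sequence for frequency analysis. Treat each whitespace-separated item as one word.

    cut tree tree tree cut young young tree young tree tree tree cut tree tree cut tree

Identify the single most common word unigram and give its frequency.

Unigram frequencies (highest first):
  tree: 10
  cut: 4
  young: 3

"tree", 10 times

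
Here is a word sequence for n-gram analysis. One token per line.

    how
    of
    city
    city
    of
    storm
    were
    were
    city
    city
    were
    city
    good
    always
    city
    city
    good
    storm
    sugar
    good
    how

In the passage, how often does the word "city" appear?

Scanning the 21 tokens for "city":
  position 3: city
  position 4: city
  position 9: city
  position 10: city
  position 12: city
  position 15: city
  position 16: city

7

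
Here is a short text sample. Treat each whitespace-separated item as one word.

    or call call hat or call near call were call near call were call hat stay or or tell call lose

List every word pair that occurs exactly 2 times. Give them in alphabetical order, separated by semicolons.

Bigram counts meeting the condition (exactly 2 times):
  call hat: 2
  call near: 2
  call were: 2
  near call: 2
  or call: 2
  were call: 2

call hat; call near; call were; near call; or call; were call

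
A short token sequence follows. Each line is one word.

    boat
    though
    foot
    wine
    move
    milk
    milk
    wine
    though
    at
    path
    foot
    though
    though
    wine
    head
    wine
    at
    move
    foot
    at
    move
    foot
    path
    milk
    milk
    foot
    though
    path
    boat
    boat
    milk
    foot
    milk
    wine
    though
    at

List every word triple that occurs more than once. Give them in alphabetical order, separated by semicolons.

at move foot; milk wine though; wine though at

Trigram counts meeting the condition (more than once):
  at move foot: 2
  milk wine though: 2
  wine though at: 2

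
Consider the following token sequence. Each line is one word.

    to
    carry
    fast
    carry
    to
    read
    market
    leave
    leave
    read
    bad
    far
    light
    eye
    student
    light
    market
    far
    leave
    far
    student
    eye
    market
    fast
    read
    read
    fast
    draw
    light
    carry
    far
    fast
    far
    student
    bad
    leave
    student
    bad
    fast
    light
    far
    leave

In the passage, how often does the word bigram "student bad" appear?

Scanning the 41 overlapping bigram windows for "student bad":
  position 34–35: student bad
  position 37–38: student bad

2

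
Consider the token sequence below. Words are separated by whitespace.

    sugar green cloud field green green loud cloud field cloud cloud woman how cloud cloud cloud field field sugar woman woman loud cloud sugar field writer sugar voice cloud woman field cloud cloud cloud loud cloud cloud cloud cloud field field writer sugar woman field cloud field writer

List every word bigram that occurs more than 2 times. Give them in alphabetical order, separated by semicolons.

Bigram counts meeting the condition (more than 2 times):
  cloud cloud: 8
  cloud field: 5
  field cloud: 3
  field writer: 3
  loud cloud: 3

cloud cloud; cloud field; field cloud; field writer; loud cloud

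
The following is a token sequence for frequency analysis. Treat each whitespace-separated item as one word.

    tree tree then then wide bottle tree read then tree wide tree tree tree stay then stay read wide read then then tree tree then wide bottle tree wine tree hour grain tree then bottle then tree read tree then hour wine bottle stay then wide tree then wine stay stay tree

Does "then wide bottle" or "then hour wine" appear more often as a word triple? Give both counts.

"then wide bottle": 2 occurrences
"then hour wine": 1 occurrence

"then wide bottle" (2 vs 1)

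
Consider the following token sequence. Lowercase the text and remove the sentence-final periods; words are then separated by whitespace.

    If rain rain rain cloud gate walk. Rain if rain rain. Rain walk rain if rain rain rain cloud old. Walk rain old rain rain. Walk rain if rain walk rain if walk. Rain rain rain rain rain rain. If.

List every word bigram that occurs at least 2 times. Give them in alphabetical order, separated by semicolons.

if rain; rain cloud; rain if; rain rain; rain walk; walk rain

Bigram counts meeting the condition (at least 2 times):
  if rain: 4
  rain cloud: 2
  rain if: 5
  rain rain: 12
  rain walk: 3
  walk rain: 6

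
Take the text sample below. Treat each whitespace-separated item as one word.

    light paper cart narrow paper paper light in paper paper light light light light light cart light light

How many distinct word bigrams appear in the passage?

11

18 tokens → 17 bigram windows in total.
Repeated bigrams (each contributes count−1 duplicates):
  light light: 5
  paper light: 2
  paper paper: 2
6 duplicate windows → 17 − 6 = 11 distinct.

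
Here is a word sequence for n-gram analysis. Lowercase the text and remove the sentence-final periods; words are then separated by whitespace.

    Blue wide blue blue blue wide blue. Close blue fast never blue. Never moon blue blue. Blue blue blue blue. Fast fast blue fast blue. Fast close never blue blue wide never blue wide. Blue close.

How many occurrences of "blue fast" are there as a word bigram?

4

Scanning the 35 overlapping bigram windows for "blue fast":
  position 9–10: blue fast
  position 20–21: blue fast
  position 23–24: blue fast
  position 25–26: blue fast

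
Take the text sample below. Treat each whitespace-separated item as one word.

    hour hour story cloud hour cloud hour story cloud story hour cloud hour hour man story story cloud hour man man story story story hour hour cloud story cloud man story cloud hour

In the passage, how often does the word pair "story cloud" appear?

Scanning the 32 overlapping bigram windows for "story cloud":
  position 3–4: story cloud
  position 8–9: story cloud
  position 17–18: story cloud
  position 28–29: story cloud
  position 31–32: story cloud

5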